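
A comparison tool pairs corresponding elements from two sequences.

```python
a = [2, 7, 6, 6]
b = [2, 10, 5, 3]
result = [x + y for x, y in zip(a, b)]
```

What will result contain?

Step 1: Add corresponding elements:
  2 + 2 = 4
  7 + 10 = 17
  6 + 5 = 11
  6 + 3 = 9
Therefore result = [4, 17, 11, 9].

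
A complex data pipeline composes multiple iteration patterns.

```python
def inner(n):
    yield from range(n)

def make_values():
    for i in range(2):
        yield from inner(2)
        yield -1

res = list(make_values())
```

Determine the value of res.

Step 1: For each i in range(2):
  i=0: yield from inner(2) -> [0, 1], then yield -1
  i=1: yield from inner(2) -> [0, 1], then yield -1
Therefore res = [0, 1, -1, 0, 1, -1].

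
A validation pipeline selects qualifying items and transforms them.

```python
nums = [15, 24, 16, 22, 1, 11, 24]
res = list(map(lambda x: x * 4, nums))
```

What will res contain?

Step 1: Apply lambda x: x * 4 to each element:
  15 -> 60
  24 -> 96
  16 -> 64
  22 -> 88
  1 -> 4
  11 -> 44
  24 -> 96
Therefore res = [60, 96, 64, 88, 4, 44, 96].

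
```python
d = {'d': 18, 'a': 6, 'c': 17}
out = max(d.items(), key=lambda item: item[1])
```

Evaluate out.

Step 1: Find item with maximum value:
  ('d', 18)
  ('a', 6)
  ('c', 17)
Step 2: Maximum value is 18 at key 'd'.
Therefore out = ('d', 18).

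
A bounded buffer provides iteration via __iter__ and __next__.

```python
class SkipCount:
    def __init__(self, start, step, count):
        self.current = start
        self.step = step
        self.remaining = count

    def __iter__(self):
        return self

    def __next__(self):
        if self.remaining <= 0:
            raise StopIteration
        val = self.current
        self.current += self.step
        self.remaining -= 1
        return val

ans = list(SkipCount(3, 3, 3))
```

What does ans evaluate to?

Step 1: SkipCount starts at 3, increments by 3, for 3 steps:
  Yield 3, then current += 3
  Yield 6, then current += 3
  Yield 9, then current += 3
Therefore ans = [3, 6, 9].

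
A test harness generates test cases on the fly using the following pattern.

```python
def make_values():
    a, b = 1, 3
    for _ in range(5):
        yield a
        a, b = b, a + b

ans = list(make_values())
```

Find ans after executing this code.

Step 1: Fibonacci-like sequence starting with a=1, b=3:
  Iteration 1: yield a=1, then a,b = 3,4
  Iteration 2: yield a=3, then a,b = 4,7
  Iteration 3: yield a=4, then a,b = 7,11
  Iteration 4: yield a=7, then a,b = 11,18
  Iteration 5: yield a=11, then a,b = 18,29
Therefore ans = [1, 3, 4, 7, 11].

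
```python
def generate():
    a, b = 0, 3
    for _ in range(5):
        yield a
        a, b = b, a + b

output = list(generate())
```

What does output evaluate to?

Step 1: Fibonacci-like sequence starting with a=0, b=3:
  Iteration 1: yield a=0, then a,b = 3,3
  Iteration 2: yield a=3, then a,b = 3,6
  Iteration 3: yield a=3, then a,b = 6,9
  Iteration 4: yield a=6, then a,b = 9,15
  Iteration 5: yield a=9, then a,b = 15,24
Therefore output = [0, 3, 3, 6, 9].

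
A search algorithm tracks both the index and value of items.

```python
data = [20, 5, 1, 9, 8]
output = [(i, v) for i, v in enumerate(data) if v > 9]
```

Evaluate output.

Step 1: Filter enumerate([20, 5, 1, 9, 8]) keeping v > 9:
  (0, 20): 20 > 9, included
  (1, 5): 5 <= 9, excluded
  (2, 1): 1 <= 9, excluded
  (3, 9): 9 <= 9, excluded
  (4, 8): 8 <= 9, excluded
Therefore output = [(0, 20)].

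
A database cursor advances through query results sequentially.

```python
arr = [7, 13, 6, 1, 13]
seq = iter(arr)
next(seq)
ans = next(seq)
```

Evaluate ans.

Step 1: Create iterator over [7, 13, 6, 1, 13].
Step 2: next() consumes 7.
Step 3: next() returns 13.
Therefore ans = 13.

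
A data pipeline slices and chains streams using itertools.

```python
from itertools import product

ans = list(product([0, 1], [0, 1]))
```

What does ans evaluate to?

Step 1: product([0, 1], [0, 1]) gives all pairs:
  (0, 0)
  (0, 1)
  (1, 0)
  (1, 1)
Therefore ans = [(0, 0), (0, 1), (1, 0), (1, 1)].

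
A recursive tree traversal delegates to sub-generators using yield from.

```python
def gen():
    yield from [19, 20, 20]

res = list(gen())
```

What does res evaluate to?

Step 1: yield from delegates to the iterable, yielding each element.
Step 2: Collected values: [19, 20, 20].
Therefore res = [19, 20, 20].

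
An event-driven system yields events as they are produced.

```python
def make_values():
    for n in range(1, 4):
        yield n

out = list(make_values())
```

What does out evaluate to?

Step 1: The generator yields each value from range(1, 4).
Step 2: list() consumes all yields: [1, 2, 3].
Therefore out = [1, 2, 3].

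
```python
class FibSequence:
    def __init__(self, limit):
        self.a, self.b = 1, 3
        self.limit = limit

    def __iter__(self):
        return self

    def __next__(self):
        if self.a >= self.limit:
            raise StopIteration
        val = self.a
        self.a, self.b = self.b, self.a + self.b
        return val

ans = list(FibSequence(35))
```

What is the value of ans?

Step 1: Fibonacci-like sequence (a=1, b=3) until >= 35:
  Yield 1, then a,b = 3,4
  Yield 3, then a,b = 4,7
  Yield 4, then a,b = 7,11
  Yield 7, then a,b = 11,18
  Yield 11, then a,b = 18,29
  Yield 18, then a,b = 29,47
  Yield 29, then a,b = 47,76
Step 2: 47 >= 35, stop.
Therefore ans = [1, 3, 4, 7, 11, 18, 29].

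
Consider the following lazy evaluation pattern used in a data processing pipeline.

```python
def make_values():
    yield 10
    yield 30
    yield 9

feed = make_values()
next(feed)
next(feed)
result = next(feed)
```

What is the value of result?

Step 1: make_values() creates a generator.
Step 2: next(feed) yields 10 (consumed and discarded).
Step 3: next(feed) yields 30 (consumed and discarded).
Step 4: next(feed) yields 9, assigned to result.
Therefore result = 9.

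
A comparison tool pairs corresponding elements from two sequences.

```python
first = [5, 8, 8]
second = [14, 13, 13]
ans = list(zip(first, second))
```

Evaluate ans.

Step 1: zip pairs elements at same index:
  Index 0: (5, 14)
  Index 1: (8, 13)
  Index 2: (8, 13)
Therefore ans = [(5, 14), (8, 13), (8, 13)].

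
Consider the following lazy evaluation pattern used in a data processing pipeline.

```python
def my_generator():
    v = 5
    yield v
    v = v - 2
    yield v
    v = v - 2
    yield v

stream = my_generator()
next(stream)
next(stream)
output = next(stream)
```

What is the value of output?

Step 1: Trace through generator execution:
  Yield 1: v starts at 5, yield 5
  Yield 2: v = 5 - 2 = 3, yield 3
  Yield 3: v = 3 - 2 = 1, yield 1
Step 2: First next() gets 5, second next() gets the second value, third next() yields 1.
Therefore output = 1.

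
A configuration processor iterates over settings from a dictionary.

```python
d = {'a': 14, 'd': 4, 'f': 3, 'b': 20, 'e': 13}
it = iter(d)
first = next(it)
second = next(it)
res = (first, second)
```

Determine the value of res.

Step 1: iter(d) iterates over keys: ['a', 'd', 'f', 'b', 'e'].
Step 2: first = next(it) = 'a', second = next(it) = 'd'.
Therefore res = ('a', 'd').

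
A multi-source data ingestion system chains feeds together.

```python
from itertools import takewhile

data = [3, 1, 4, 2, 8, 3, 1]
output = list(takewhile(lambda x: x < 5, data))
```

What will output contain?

Step 1: takewhile stops at first element >= 5:
  3 < 5: take
  1 < 5: take
  4 < 5: take
  2 < 5: take
  8 >= 5: stop
Therefore output = [3, 1, 4, 2].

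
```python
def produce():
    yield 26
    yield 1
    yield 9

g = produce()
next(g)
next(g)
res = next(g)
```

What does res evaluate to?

Step 1: produce() creates a generator.
Step 2: next(g) yields 26 (consumed and discarded).
Step 3: next(g) yields 1 (consumed and discarded).
Step 4: next(g) yields 9, assigned to res.
Therefore res = 9.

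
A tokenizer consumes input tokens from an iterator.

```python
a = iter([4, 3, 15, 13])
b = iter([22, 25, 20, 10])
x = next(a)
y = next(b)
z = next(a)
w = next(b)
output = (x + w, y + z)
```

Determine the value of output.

Step 1: a iterates [4, 3, 15, 13], b iterates [22, 25, 20, 10].
Step 2: x = next(a) = 4, y = next(b) = 22.
Step 3: z = next(a) = 3, w = next(b) = 25.
Step 4: output = (4 + 25, 22 + 3) = (29, 25).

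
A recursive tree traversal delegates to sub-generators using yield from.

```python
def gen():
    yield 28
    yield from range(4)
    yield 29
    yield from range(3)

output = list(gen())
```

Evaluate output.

Step 1: Trace yields in order:
  yield 28
  yield 0
  yield 1
  yield 2
  yield 3
  yield 29
  yield 0
  yield 1
  yield 2
Therefore output = [28, 0, 1, 2, 3, 29, 0, 1, 2].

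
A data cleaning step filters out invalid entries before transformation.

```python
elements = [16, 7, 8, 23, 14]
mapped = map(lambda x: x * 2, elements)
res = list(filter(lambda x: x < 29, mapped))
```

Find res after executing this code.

Step 1: Map x * 2:
  16 -> 32
  7 -> 14
  8 -> 16
  23 -> 46
  14 -> 28
Step 2: Filter for < 29:
  32: removed
  14: kept
  16: kept
  46: removed
  28: kept
Therefore res = [14, 16, 28].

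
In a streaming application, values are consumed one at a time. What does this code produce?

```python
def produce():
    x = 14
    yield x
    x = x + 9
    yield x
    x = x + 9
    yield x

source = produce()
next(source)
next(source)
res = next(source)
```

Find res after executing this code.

Step 1: Trace through generator execution:
  Yield 1: x starts at 14, yield 14
  Yield 2: x = 14 + 9 = 23, yield 23
  Yield 3: x = 23 + 9 = 32, yield 32
Step 2: First next() gets 14, second next() gets the second value, third next() yields 32.
Therefore res = 32.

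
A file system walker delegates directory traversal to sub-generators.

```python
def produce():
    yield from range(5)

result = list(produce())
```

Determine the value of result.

Step 1: yield from delegates to the iterable, yielding each element.
Step 2: Collected values: [0, 1, 2, 3, 4].
Therefore result = [0, 1, 2, 3, 4].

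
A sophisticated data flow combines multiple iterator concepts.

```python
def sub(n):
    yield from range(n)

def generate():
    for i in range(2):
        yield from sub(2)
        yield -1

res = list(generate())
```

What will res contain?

Step 1: For each i in range(2):
  i=0: yield from sub(2) -> [0, 1], then yield -1
  i=1: yield from sub(2) -> [0, 1], then yield -1
Therefore res = [0, 1, -1, 0, 1, -1].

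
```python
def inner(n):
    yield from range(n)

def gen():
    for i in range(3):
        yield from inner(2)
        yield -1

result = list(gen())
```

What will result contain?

Step 1: For each i in range(3):
  i=0: yield from inner(2) -> [0, 1], then yield -1
  i=1: yield from inner(2) -> [0, 1], then yield -1
  i=2: yield from inner(2) -> [0, 1], then yield -1
Therefore result = [0, 1, -1, 0, 1, -1, 0, 1, -1].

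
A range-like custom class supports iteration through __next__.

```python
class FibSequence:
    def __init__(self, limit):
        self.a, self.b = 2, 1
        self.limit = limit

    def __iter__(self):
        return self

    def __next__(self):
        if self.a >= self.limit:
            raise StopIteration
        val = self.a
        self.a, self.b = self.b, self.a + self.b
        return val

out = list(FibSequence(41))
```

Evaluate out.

Step 1: Fibonacci-like sequence (a=2, b=1) until >= 41:
  Yield 2, then a,b = 1,3
  Yield 1, then a,b = 3,4
  Yield 3, then a,b = 4,7
  Yield 4, then a,b = 7,11
  Yield 7, then a,b = 11,18
  Yield 11, then a,b = 18,29
  Yield 18, then a,b = 29,47
  Yield 29, then a,b = 47,76
Step 2: 47 >= 41, stop.
Therefore out = [2, 1, 3, 4, 7, 11, 18, 29].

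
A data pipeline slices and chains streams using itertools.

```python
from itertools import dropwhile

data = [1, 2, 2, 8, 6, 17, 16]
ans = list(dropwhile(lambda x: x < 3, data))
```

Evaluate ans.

Step 1: dropwhile drops elements while < 3:
  1 < 3: dropped
  2 < 3: dropped
  2 < 3: dropped
  8: kept (dropping stopped)
Step 2: Remaining elements kept regardless of condition.
Therefore ans = [8, 6, 17, 16].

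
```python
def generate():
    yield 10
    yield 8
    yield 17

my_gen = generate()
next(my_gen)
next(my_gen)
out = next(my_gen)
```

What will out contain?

Step 1: generate() creates a generator.
Step 2: next(my_gen) yields 10 (consumed and discarded).
Step 3: next(my_gen) yields 8 (consumed and discarded).
Step 4: next(my_gen) yields 17, assigned to out.
Therefore out = 17.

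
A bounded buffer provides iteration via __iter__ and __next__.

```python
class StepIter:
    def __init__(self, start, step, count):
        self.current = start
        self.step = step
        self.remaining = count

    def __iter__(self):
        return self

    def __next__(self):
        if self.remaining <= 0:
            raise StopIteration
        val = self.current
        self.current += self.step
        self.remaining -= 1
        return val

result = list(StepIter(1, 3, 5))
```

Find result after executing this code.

Step 1: StepIter starts at 1, increments by 3, for 5 steps:
  Yield 1, then current += 3
  Yield 4, then current += 3
  Yield 7, then current += 3
  Yield 10, then current += 3
  Yield 13, then current += 3
Therefore result = [1, 4, 7, 10, 13].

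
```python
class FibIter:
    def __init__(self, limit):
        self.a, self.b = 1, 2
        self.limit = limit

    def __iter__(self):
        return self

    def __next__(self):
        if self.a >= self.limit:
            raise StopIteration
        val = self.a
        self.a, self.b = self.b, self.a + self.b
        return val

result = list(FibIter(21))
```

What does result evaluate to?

Step 1: Fibonacci-like sequence (a=1, b=2) until >= 21:
  Yield 1, then a,b = 2,3
  Yield 2, then a,b = 3,5
  Yield 3, then a,b = 5,8
  Yield 5, then a,b = 8,13
  Yield 8, then a,b = 13,21
  Yield 13, then a,b = 21,34
Step 2: 21 >= 21, stop.
Therefore result = [1, 2, 3, 5, 8, 13].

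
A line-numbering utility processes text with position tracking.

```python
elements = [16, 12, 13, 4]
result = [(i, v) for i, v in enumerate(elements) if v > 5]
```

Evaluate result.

Step 1: Filter enumerate([16, 12, 13, 4]) keeping v > 5:
  (0, 16): 16 > 5, included
  (1, 12): 12 > 5, included
  (2, 13): 13 > 5, included
  (3, 4): 4 <= 5, excluded
Therefore result = [(0, 16), (1, 12), (2, 13)].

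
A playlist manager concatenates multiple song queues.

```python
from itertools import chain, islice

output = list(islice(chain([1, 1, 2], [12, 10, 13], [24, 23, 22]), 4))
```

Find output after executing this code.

Step 1: chain([1, 1, 2], [12, 10, 13], [24, 23, 22]) = [1, 1, 2, 12, 10, 13, 24, 23, 22].
Step 2: islice takes first 4 elements: [1, 1, 2, 12].
Therefore output = [1, 1, 2, 12].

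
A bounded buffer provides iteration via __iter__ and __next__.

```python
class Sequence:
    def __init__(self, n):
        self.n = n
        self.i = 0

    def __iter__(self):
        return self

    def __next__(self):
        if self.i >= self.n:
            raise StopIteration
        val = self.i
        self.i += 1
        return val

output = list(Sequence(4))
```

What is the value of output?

Step 1: Sequence(4) creates an iterator counting 0 to 3.
Step 2: list() consumes all values: [0, 1, 2, 3].
Therefore output = [0, 1, 2, 3].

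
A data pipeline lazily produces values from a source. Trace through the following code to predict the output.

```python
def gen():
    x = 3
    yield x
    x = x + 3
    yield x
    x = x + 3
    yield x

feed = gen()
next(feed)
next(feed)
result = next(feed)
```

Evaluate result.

Step 1: Trace through generator execution:
  Yield 1: x starts at 3, yield 3
  Yield 2: x = 3 + 3 = 6, yield 6
  Yield 3: x = 6 + 3 = 9, yield 9
Step 2: First next() gets 3, second next() gets the second value, third next() yields 9.
Therefore result = 9.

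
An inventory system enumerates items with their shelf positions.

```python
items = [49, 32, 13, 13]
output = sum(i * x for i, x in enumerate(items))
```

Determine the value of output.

Step 1: Compute i * x for each (i, x) in enumerate([49, 32, 13, 13]):
  i=0, x=49: 0*49 = 0
  i=1, x=32: 1*32 = 32
  i=2, x=13: 2*13 = 26
  i=3, x=13: 3*13 = 39
Step 2: sum = 0 + 32 + 26 + 39 = 97.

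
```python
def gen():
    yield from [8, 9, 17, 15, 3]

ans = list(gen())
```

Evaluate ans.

Step 1: yield from delegates to the iterable, yielding each element.
Step 2: Collected values: [8, 9, 17, 15, 3].
Therefore ans = [8, 9, 17, 15, 3].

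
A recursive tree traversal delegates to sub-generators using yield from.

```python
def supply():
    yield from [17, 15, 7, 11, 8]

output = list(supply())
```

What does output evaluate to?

Step 1: yield from delegates to the iterable, yielding each element.
Step 2: Collected values: [17, 15, 7, 11, 8].
Therefore output = [17, 15, 7, 11, 8].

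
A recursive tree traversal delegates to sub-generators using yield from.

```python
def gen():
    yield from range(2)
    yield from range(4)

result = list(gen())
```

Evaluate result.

Step 1: Trace yields in order:
  yield 0
  yield 1
  yield 0
  yield 1
  yield 2
  yield 3
Therefore result = [0, 1, 0, 1, 2, 3].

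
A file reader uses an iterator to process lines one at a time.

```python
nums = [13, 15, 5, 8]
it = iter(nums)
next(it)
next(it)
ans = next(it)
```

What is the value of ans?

Step 1: Create iterator over [13, 15, 5, 8].
Step 2: next() consumes 13.
Step 3: next() consumes 15.
Step 4: next() returns 5.
Therefore ans = 5.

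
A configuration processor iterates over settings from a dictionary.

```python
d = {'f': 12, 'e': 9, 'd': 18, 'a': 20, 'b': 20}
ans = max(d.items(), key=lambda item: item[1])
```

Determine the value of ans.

Step 1: Find item with maximum value:
  ('f', 12)
  ('e', 9)
  ('d', 18)
  ('a', 20)
  ('b', 20)
Step 2: Maximum value is 20 at key 'a'.
Therefore ans = ('a', 20).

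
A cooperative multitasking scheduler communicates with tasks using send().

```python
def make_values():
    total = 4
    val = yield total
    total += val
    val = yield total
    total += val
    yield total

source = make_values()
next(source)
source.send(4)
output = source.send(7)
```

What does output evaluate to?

Step 1: next() -> yield total=4.
Step 2: send(4) -> val=4, total = 4+4 = 8, yield 8.
Step 3: send(7) -> val=7, total = 8+7 = 15, yield 15.
Therefore output = 15.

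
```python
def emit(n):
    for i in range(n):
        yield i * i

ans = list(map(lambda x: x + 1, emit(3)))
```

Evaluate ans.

Step 1: emit(3) yields squares: [0, 1, 4].
Step 2: map adds 1 to each: [1, 2, 5].
Therefore ans = [1, 2, 5].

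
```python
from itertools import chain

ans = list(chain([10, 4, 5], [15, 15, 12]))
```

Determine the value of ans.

Step 1: chain() concatenates iterables: [10, 4, 5] + [15, 15, 12].
Therefore ans = [10, 4, 5, 15, 15, 12].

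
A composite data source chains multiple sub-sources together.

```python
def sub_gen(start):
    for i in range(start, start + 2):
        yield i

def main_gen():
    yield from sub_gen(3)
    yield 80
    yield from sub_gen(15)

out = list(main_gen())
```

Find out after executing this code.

Step 1: main_gen() delegates to sub_gen(3):
  yield 3
  yield 4
Step 2: yield 80
Step 3: Delegates to sub_gen(15):
  yield 15
  yield 16
Therefore out = [3, 4, 80, 15, 16].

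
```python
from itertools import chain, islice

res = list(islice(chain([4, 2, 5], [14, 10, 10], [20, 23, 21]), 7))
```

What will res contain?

Step 1: chain([4, 2, 5], [14, 10, 10], [20, 23, 21]) = [4, 2, 5, 14, 10, 10, 20, 23, 21].
Step 2: islice takes first 7 elements: [4, 2, 5, 14, 10, 10, 20].
Therefore res = [4, 2, 5, 14, 10, 10, 20].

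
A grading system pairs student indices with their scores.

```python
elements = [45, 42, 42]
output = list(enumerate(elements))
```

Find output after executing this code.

Step 1: enumerate pairs each element with its index:
  (0, 45)
  (1, 42)
  (2, 42)
Therefore output = [(0, 45), (1, 42), (2, 42)].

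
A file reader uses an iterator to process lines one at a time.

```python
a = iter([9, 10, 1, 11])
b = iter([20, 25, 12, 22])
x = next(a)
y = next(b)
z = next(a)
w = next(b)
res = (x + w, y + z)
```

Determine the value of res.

Step 1: a iterates [9, 10, 1, 11], b iterates [20, 25, 12, 22].
Step 2: x = next(a) = 9, y = next(b) = 20.
Step 3: z = next(a) = 10, w = next(b) = 25.
Step 4: res = (9 + 25, 20 + 10) = (34, 30).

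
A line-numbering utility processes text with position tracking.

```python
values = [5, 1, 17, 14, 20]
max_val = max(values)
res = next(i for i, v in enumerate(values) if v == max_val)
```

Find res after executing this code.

Step 1: max([5, 1, 17, 14, 20]) = 20.
Step 2: Find first index where value == 20:
  Index 0: 5 != 20
  Index 1: 1 != 20
  Index 2: 17 != 20
  Index 3: 14 != 20
  Index 4: 20 == 20, found!
Therefore res = 4.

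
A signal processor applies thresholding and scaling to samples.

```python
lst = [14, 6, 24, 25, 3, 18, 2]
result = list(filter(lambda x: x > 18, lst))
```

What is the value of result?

Step 1: Filter elements > 18:
  14: removed
  6: removed
  24: kept
  25: kept
  3: removed
  18: removed
  2: removed
Therefore result = [24, 25].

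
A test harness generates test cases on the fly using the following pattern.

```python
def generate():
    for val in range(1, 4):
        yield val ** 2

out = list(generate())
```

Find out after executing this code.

Step 1: For each val in range(1, 4), yield val**2:
  val=1: yield 1**2 = 1
  val=2: yield 2**2 = 4
  val=3: yield 3**2 = 9
Therefore out = [1, 4, 9].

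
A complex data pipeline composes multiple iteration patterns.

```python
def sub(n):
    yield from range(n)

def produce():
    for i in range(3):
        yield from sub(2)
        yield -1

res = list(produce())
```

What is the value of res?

Step 1: For each i in range(3):
  i=0: yield from sub(2) -> [0, 1], then yield -1
  i=1: yield from sub(2) -> [0, 1], then yield -1
  i=2: yield from sub(2) -> [0, 1], then yield -1
Therefore res = [0, 1, -1, 0, 1, -1, 0, 1, -1].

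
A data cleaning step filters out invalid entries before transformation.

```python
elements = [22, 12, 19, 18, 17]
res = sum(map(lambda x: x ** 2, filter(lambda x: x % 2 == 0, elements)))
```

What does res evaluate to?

Step 1: Filter even numbers from [22, 12, 19, 18, 17]: [22, 12, 18]
Step 2: Square each: [484, 144, 324]
Step 3: Sum = 952.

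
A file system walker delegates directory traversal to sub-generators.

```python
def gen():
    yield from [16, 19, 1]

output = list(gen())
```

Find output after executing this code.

Step 1: yield from delegates to the iterable, yielding each element.
Step 2: Collected values: [16, 19, 1].
Therefore output = [16, 19, 1].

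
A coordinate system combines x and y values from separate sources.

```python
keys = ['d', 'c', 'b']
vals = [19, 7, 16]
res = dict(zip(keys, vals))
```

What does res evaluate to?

Step 1: zip pairs keys with values:
  'd' -> 19
  'c' -> 7
  'b' -> 16
Therefore res = {'d': 19, 'c': 7, 'b': 16}.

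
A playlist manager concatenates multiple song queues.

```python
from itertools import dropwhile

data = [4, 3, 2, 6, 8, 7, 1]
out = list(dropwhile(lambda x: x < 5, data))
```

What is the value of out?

Step 1: dropwhile drops elements while < 5:
  4 < 5: dropped
  3 < 5: dropped
  2 < 5: dropped
  6: kept (dropping stopped)
Step 2: Remaining elements kept regardless of condition.
Therefore out = [6, 8, 7, 1].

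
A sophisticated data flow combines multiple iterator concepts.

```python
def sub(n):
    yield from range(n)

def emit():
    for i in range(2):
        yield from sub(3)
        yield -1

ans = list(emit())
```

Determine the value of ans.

Step 1: For each i in range(2):
  i=0: yield from sub(3) -> [0, 1, 2], then yield -1
  i=1: yield from sub(3) -> [0, 1, 2], then yield -1
Therefore ans = [0, 1, 2, -1, 0, 1, 2, -1].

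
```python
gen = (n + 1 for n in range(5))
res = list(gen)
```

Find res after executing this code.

Step 1: For each n in range(5), compute n+1:
  n=0: 0+1 = 1
  n=1: 1+1 = 2
  n=2: 2+1 = 3
  n=3: 3+1 = 4
  n=4: 4+1 = 5
Therefore res = [1, 2, 3, 4, 5].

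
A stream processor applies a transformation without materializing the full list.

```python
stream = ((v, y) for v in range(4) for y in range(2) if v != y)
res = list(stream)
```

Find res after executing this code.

Step 1: Nested generator over range(4) x range(2) where v != y:
  (0, 0): excluded (v == y)
  (0, 1): included
  (1, 0): included
  (1, 1): excluded (v == y)
  (2, 0): included
  (2, 1): included
  (3, 0): included
  (3, 1): included
Therefore res = [(0, 1), (1, 0), (2, 0), (2, 1), (3, 0), (3, 1)].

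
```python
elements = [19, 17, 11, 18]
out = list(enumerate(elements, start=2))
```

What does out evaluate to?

Step 1: enumerate with start=2:
  (2, 19)
  (3, 17)
  (4, 11)
  (5, 18)
Therefore out = [(2, 19), (3, 17), (4, 11), (5, 18)].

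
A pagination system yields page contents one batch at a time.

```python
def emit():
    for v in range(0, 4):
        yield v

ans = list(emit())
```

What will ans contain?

Step 1: The generator yields each value from range(0, 4).
Step 2: list() consumes all yields: [0, 1, 2, 3].
Therefore ans = [0, 1, 2, 3].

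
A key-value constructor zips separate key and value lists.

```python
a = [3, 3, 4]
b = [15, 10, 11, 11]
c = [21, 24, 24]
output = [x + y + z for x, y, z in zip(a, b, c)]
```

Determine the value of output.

Step 1: zip three lists (truncates to shortest, len=3):
  3 + 15 + 21 = 39
  3 + 10 + 24 = 37
  4 + 11 + 24 = 39
Therefore output = [39, 37, 39].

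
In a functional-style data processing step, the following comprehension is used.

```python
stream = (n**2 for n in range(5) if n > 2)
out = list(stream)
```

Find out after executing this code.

Step 1: For range(5), keep n > 2, then square:
  n=0: 0 <= 2, excluded
  n=1: 1 <= 2, excluded
  n=2: 2 <= 2, excluded
  n=3: 3 > 2, yield 3**2 = 9
  n=4: 4 > 2, yield 4**2 = 16
Therefore out = [9, 16].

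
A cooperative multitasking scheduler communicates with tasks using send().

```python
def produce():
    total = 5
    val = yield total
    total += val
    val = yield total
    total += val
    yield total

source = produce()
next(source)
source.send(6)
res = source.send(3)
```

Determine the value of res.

Step 1: next() -> yield total=5.
Step 2: send(6) -> val=6, total = 5+6 = 11, yield 11.
Step 3: send(3) -> val=3, total = 11+3 = 14, yield 14.
Therefore res = 14.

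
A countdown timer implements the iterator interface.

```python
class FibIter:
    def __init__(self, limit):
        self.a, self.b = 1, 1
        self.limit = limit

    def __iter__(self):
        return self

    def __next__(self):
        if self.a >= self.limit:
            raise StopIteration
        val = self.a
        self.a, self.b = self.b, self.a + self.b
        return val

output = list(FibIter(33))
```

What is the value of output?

Step 1: Fibonacci-like sequence (a=1, b=1) until >= 33:
  Yield 1, then a,b = 1,2
  Yield 1, then a,b = 2,3
  Yield 2, then a,b = 3,5
  Yield 3, then a,b = 5,8
  Yield 5, then a,b = 8,13
  Yield 8, then a,b = 13,21
  Yield 13, then a,b = 21,34
  Yield 21, then a,b = 34,55
Step 2: 34 >= 33, stop.
Therefore output = [1, 1, 2, 3, 5, 8, 13, 21].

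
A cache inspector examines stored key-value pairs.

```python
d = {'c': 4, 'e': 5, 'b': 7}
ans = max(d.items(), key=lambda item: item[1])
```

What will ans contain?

Step 1: Find item with maximum value:
  ('c', 4)
  ('e', 5)
  ('b', 7)
Step 2: Maximum value is 7 at key 'b'.
Therefore ans = ('b', 7).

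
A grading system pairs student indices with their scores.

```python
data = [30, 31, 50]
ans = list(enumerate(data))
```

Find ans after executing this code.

Step 1: enumerate pairs each element with its index:
  (0, 30)
  (1, 31)
  (2, 50)
Therefore ans = [(0, 30), (1, 31), (2, 50)].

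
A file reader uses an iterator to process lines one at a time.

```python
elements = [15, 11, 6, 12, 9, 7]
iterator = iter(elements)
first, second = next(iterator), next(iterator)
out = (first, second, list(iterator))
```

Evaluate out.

Step 1: Create iterator over [15, 11, 6, 12, 9, 7].
Step 2: first = 15, second = 11.
Step 3: Remaining elements: [6, 12, 9, 7].
Therefore out = (15, 11, [6, 12, 9, 7]).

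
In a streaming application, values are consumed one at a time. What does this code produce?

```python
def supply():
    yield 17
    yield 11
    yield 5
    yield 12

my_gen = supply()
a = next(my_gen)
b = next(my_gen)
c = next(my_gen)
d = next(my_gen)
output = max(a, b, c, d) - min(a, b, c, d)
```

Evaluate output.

Step 1: Create generator and consume all values:
  a = next(my_gen) = 17
  b = next(my_gen) = 11
  c = next(my_gen) = 5
  d = next(my_gen) = 12
Step 2: max = 17, min = 5, output = 17 - 5 = 12.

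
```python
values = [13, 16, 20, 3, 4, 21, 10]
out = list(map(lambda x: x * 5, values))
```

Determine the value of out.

Step 1: Apply lambda x: x * 5 to each element:
  13 -> 65
  16 -> 80
  20 -> 100
  3 -> 15
  4 -> 20
  21 -> 105
  10 -> 50
Therefore out = [65, 80, 100, 15, 20, 105, 50].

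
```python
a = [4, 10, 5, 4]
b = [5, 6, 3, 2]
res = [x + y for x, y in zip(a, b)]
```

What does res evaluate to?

Step 1: Add corresponding elements:
  4 + 5 = 9
  10 + 6 = 16
  5 + 3 = 8
  4 + 2 = 6
Therefore res = [9, 16, 8, 6].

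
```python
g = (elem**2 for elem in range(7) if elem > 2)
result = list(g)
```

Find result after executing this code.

Step 1: For range(7), keep elem > 2, then square:
  elem=0: 0 <= 2, excluded
  elem=1: 1 <= 2, excluded
  elem=2: 2 <= 2, excluded
  elem=3: 3 > 2, yield 3**2 = 9
  elem=4: 4 > 2, yield 4**2 = 16
  elem=5: 5 > 2, yield 5**2 = 25
  elem=6: 6 > 2, yield 6**2 = 36
Therefore result = [9, 16, 25, 36].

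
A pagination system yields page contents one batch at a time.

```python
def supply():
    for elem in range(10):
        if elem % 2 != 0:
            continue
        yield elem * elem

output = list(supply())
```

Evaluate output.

Step 1: Only yield elem**2 when elem is divisible by 2:
  elem=0: 0 % 2 == 0, yield 0**2 = 0
  elem=2: 2 % 2 == 0, yield 2**2 = 4
  elem=4: 4 % 2 == 0, yield 4**2 = 16
  elem=6: 6 % 2 == 0, yield 6**2 = 36
  elem=8: 8 % 2 == 0, yield 8**2 = 64
Therefore output = [0, 4, 16, 36, 64].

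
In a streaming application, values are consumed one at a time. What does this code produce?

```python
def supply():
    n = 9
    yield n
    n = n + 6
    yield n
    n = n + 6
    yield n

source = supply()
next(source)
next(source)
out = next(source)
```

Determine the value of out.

Step 1: Trace through generator execution:
  Yield 1: n starts at 9, yield 9
  Yield 2: n = 9 + 6 = 15, yield 15
  Yield 3: n = 15 + 6 = 21, yield 21
Step 2: First next() gets 9, second next() gets the second value, third next() yields 21.
Therefore out = 21.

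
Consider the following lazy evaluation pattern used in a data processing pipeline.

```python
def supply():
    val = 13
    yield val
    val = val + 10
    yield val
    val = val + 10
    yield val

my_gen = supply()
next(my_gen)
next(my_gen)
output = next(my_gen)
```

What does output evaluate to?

Step 1: Trace through generator execution:
  Yield 1: val starts at 13, yield 13
  Yield 2: val = 13 + 10 = 23, yield 23
  Yield 3: val = 23 + 10 = 33, yield 33
Step 2: First next() gets 13, second next() gets the second value, third next() yields 33.
Therefore output = 33.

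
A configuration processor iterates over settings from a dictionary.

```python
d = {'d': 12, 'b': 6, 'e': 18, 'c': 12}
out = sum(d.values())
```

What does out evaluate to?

Step 1: d.values() = [12, 6, 18, 12].
Step 2: sum = 48.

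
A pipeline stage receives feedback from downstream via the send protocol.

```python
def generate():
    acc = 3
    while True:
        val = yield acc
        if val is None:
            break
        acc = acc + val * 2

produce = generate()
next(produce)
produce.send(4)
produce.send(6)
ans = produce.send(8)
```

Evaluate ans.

Step 1: next() -> yield acc=3.
Step 2: send(4) -> val=4, acc = 3 + 4*2 = 11, yield 11.
Step 3: send(6) -> val=6, acc = 11 + 6*2 = 23, yield 23.
Step 4: send(8) -> val=8, acc = 23 + 8*2 = 39, yield 39.
Therefore ans = 39.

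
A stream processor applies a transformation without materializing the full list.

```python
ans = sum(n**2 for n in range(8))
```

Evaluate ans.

Step 1: Compute n**2 for each n in range(8):
  n=0: 0**2 = 0
  n=1: 1**2 = 1
  n=2: 2**2 = 4
  n=3: 3**2 = 9
  n=4: 4**2 = 16
  n=5: 5**2 = 25
  n=6: 6**2 = 36
  n=7: 7**2 = 49
Step 2: sum = 0 + 1 + 4 + 9 + 16 + 25 + 36 + 49 = 140.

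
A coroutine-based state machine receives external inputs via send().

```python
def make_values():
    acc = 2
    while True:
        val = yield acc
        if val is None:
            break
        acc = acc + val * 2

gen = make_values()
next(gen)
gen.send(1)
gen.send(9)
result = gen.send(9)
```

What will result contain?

Step 1: next() -> yield acc=2.
Step 2: send(1) -> val=1, acc = 2 + 1*2 = 4, yield 4.
Step 3: send(9) -> val=9, acc = 4 + 9*2 = 22, yield 22.
Step 4: send(9) -> val=9, acc = 22 + 9*2 = 40, yield 40.
Therefore result = 40.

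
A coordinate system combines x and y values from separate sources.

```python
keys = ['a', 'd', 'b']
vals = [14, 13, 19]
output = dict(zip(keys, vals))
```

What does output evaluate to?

Step 1: zip pairs keys with values:
  'a' -> 14
  'd' -> 13
  'b' -> 19
Therefore output = {'a': 14, 'd': 13, 'b': 19}.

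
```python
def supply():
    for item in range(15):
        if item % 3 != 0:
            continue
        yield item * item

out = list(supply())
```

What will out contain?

Step 1: Only yield item**2 when item is divisible by 3:
  item=0: 0 % 3 == 0, yield 0**2 = 0
  item=3: 3 % 3 == 0, yield 3**2 = 9
  item=6: 6 % 3 == 0, yield 6**2 = 36
  item=9: 9 % 3 == 0, yield 9**2 = 81
  item=12: 12 % 3 == 0, yield 12**2 = 144
Therefore out = [0, 9, 36, 81, 144].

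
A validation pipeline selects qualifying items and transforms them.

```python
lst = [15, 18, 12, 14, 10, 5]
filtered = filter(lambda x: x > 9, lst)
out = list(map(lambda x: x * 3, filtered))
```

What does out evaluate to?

Step 1: Filter lst for elements > 9:
  15: kept
  18: kept
  12: kept
  14: kept
  10: kept
  5: removed
Step 2: Map x * 3 on filtered [15, 18, 12, 14, 10]:
  15 -> 45
  18 -> 54
  12 -> 36
  14 -> 42
  10 -> 30
Therefore out = [45, 54, 36, 42, 30].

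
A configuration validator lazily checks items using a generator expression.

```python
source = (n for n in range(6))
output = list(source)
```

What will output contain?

Step 1: Generator expression iterates range(6): [0, 1, 2, 3, 4, 5].
Step 2: list() collects all values.
Therefore output = [0, 1, 2, 3, 4, 5].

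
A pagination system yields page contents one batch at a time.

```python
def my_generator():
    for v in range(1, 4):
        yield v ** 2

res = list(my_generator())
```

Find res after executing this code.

Step 1: For each v in range(1, 4), yield v**2:
  v=1: yield 1**2 = 1
  v=2: yield 2**2 = 4
  v=3: yield 3**2 = 9
Therefore res = [1, 4, 9].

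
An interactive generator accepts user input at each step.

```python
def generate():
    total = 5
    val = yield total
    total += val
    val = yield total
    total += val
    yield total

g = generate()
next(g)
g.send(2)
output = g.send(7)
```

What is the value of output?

Step 1: next() -> yield total=5.
Step 2: send(2) -> val=2, total = 5+2 = 7, yield 7.
Step 3: send(7) -> val=7, total = 7+7 = 14, yield 14.
Therefore output = 14.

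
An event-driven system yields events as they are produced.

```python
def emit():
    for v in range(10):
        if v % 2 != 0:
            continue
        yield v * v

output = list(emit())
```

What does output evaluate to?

Step 1: Only yield v**2 when v is divisible by 2:
  v=0: 0 % 2 == 0, yield 0**2 = 0
  v=2: 2 % 2 == 0, yield 2**2 = 4
  v=4: 4 % 2 == 0, yield 4**2 = 16
  v=6: 6 % 2 == 0, yield 6**2 = 36
  v=8: 8 % 2 == 0, yield 8**2 = 64
Therefore output = [0, 4, 16, 36, 64].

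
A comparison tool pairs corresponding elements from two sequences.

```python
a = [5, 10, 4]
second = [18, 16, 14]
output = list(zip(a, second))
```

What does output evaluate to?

Step 1: zip pairs elements at same index:
  Index 0: (5, 18)
  Index 1: (10, 16)
  Index 2: (4, 14)
Therefore output = [(5, 18), (10, 16), (4, 14)].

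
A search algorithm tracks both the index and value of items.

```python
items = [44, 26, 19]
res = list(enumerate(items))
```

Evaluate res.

Step 1: enumerate pairs each element with its index:
  (0, 44)
  (1, 26)
  (2, 19)
Therefore res = [(0, 44), (1, 26), (2, 19)].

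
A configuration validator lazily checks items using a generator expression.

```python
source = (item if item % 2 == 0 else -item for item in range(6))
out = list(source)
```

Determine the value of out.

Step 1: For each item in range(6), yield item if even, else -item:
  item=0: even, yield 0
  item=1: odd, yield -1
  item=2: even, yield 2
  item=3: odd, yield -3
  item=4: even, yield 4
  item=5: odd, yield -5
Therefore out = [0, -1, 2, -3, 4, -5].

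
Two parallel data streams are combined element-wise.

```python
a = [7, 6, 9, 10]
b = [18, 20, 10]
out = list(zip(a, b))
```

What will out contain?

Step 1: zip stops at shortest (len(a)=4, len(b)=3):
  Index 0: (7, 18)
  Index 1: (6, 20)
  Index 2: (9, 10)
Step 2: Last element of a (10) has no pair, dropped.
Therefore out = [(7, 18), (6, 20), (9, 10)].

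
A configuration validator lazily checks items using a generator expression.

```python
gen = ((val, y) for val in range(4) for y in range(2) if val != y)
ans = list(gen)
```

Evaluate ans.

Step 1: Nested generator over range(4) x range(2) where val != y:
  (0, 0): excluded (val == y)
  (0, 1): included
  (1, 0): included
  (1, 1): excluded (val == y)
  (2, 0): included
  (2, 1): included
  (3, 0): included
  (3, 1): included
Therefore ans = [(0, 1), (1, 0), (2, 0), (2, 1), (3, 0), (3, 1)].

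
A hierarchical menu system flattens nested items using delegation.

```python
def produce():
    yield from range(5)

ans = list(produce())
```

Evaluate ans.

Step 1: yield from delegates to the iterable, yielding each element.
Step 2: Collected values: [0, 1, 2, 3, 4].
Therefore ans = [0, 1, 2, 3, 4].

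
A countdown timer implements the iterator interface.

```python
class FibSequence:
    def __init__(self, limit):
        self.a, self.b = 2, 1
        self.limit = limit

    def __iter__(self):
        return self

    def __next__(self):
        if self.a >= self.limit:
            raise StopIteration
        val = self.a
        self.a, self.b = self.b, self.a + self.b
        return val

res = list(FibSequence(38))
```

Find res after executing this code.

Step 1: Fibonacci-like sequence (a=2, b=1) until >= 38:
  Yield 2, then a,b = 1,3
  Yield 1, then a,b = 3,4
  Yield 3, then a,b = 4,7
  Yield 4, then a,b = 7,11
  Yield 7, then a,b = 11,18
  Yield 11, then a,b = 18,29
  Yield 18, then a,b = 29,47
  Yield 29, then a,b = 47,76
Step 2: 47 >= 38, stop.
Therefore res = [2, 1, 3, 4, 7, 11, 18, 29].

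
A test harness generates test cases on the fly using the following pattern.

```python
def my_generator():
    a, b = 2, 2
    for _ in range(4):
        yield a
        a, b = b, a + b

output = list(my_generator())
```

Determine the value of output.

Step 1: Fibonacci-like sequence starting with a=2, b=2:
  Iteration 1: yield a=2, then a,b = 2,4
  Iteration 2: yield a=2, then a,b = 4,6
  Iteration 3: yield a=4, then a,b = 6,10
  Iteration 4: yield a=6, then a,b = 10,16
Therefore output = [2, 2, 4, 6].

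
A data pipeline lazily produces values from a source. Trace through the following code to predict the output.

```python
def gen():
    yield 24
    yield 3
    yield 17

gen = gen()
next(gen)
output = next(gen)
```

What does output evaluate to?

Step 1: gen() creates a generator.
Step 2: next(gen) yields 24 (consumed and discarded).
Step 3: next(gen) yields 3, assigned to output.
Therefore output = 3.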